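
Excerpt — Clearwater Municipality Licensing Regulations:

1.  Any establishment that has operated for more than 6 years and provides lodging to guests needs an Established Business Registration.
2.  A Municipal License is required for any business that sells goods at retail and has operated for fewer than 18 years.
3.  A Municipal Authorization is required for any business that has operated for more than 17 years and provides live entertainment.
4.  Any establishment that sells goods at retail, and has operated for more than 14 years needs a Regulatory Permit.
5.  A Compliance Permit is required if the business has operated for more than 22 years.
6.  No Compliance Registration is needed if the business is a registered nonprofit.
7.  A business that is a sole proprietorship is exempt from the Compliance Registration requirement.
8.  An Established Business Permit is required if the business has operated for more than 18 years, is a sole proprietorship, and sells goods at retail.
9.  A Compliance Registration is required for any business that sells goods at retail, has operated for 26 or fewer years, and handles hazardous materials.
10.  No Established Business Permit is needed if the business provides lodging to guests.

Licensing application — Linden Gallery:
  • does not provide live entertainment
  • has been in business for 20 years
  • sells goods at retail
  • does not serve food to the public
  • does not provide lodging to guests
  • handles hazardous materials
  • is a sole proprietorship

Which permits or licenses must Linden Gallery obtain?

1. years in business 20 > 6; does not provide lodging to guests → Established Business Registration not required.
2. sells goods at retail; years in business 20 ≥ 18 → Municipal License not required.
3. years in business 20 > 17; does not provide live entertainment → Municipal Authorization not required.
4. sells goods at retail; years in business 20 > 14 → Regulatory Permit required.
5. years in business 20 ≤ 22 → Compliance Permit not required.
6. is a sole proprietorship (not: is a registered nonprofit) → Compliance Registration exemption does not apply.
7. is a sole proprietorship → exempt from Compliance Registration.
8. years in business 20 > 18; is a sole proprietorship; sells goods at retail → Established Business Permit required.
9. sells goods at retail; years in business 20 ≤ 26; handles hazardous materials → Compliance Registration required.
10. does not provide lodging to guests → Established Business Permit exemption does not apply.

Established Business Permit, Regulatory Permit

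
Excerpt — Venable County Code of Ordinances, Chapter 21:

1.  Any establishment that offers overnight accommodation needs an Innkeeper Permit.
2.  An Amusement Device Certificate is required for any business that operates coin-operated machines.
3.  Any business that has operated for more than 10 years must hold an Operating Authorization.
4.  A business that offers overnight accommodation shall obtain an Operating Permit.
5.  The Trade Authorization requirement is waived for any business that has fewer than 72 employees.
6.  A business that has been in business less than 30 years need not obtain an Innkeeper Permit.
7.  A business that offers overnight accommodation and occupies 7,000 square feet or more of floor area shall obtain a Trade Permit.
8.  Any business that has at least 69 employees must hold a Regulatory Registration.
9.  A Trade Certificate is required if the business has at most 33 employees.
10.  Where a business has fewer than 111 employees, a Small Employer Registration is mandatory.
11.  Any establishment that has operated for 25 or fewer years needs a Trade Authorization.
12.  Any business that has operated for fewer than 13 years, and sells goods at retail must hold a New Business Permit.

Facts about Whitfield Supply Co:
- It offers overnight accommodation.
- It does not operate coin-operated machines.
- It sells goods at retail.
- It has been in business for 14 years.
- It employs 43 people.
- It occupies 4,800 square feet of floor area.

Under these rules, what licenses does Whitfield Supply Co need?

1. offers overnight accommodation → Innkeeper Permit required.
2. does not operate coin-operated machines → Amusement Device Certificate not required.
3. years in business 14 > 10 → Operating Authorization required.
4. offers overnight accommodation → Operating Permit required.
5. employees 43 < 72 → exempt from Trade Authorization.
6. years in business 14 < 30 → exempt from Innkeeper Permit.
7. offers overnight accommodation; floor area 4,800 square feet < 7,000 square feet → Trade Permit not required.
8. employees 43 < 69 → Regulatory Registration not required.
9. employees 43 > 33 → Trade Certificate not required.
10. employees 43 < 111 → Small Employer Registration required.
11. years in business 14 ≤ 25 → Trade Authorization required.
12. years in business 14 ≥ 13; sells goods at retail → New Business Permit not required.

Operating Authorization, Operating Permit, Small Employer Registration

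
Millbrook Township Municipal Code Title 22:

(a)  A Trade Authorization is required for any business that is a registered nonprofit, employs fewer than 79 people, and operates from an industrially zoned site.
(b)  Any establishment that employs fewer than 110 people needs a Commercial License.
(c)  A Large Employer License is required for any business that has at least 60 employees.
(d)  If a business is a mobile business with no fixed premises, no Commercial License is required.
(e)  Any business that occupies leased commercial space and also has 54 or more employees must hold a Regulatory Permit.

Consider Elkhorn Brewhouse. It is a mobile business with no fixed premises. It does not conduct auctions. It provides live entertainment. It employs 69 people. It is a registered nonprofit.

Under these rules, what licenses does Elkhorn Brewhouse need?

Large Employer License

(a) is a registered nonprofit; employees 69 < 79; is a mobile business with no fixed premises (not: operates from an industrially zoned site) → Trade Authorization not required.
(b) employees 69 < 110 → Commercial License required.
(c) employees 69 ≥ 60 → Large Employer License required.
(d) is a mobile business with no fixed premises → exempt from Commercial License.
(e) is a mobile business with no fixed premises (not: occupies leased commercial space); employees 69 ≥ 54 → Regulatory Permit not required.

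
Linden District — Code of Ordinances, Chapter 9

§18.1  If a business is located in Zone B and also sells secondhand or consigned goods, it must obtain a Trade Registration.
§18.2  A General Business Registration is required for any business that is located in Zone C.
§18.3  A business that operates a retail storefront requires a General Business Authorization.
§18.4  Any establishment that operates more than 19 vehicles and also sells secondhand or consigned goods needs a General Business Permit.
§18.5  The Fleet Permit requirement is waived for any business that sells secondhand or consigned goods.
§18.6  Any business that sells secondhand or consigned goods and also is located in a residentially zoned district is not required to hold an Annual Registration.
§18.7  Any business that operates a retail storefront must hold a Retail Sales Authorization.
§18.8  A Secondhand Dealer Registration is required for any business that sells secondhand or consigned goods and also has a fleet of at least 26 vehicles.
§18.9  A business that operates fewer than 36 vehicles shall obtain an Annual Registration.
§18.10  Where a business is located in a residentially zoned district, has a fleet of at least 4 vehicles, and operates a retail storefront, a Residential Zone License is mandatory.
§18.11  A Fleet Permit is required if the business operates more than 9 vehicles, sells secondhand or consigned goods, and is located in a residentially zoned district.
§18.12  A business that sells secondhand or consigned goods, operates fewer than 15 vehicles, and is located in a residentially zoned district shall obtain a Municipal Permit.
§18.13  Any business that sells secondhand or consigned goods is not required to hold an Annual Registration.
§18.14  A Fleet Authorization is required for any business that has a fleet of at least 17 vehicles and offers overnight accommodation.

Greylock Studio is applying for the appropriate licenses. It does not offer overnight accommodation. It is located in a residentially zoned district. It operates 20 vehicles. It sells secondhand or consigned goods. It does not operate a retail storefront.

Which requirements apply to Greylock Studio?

General Business Permit

§18.1 is located in a residentially zoned district (not: is located in Zone B); sells secondhand or consigned goods → Trade Registration not required.
§18.2 is located in a residentially zoned district (not: is located in Zone C) → General Business Registration not required.
§18.3 does not operate a retail storefront → General Business Authorization not required.
§18.4 vehicles 20 > 19; sells secondhand or consigned goods → General Business Permit required.
§18.5 sells secondhand or consigned goods → exempt from Fleet Permit.
§18.6 sells secondhand or consigned goods; is located in a residentially zoned district → exempt from Annual Registration.
§18.7 does not operate a retail storefront → Retail Sales Authorization not required.
§18.8 sells secondhand or consigned goods; vehicles 20 < 26 → Secondhand Dealer Registration not required.
§18.9 vehicles 20 < 36 → Annual Registration required.
§18.10 is located in a residentially zoned district; vehicles 20 ≥ 4; does not operate a retail storefront → Residential Zone License not required.
§18.11 vehicles 20 > 9; sells secondhand or consigned goods; is located in a residentially zoned district → Fleet Permit required.
§18.12 sells secondhand or consigned goods; vehicles 20 ≥ 15; is located in a residentially zoned district → Municipal Permit not required.
§18.13 sells secondhand or consigned goods → exempt from Annual Registration.
§18.14 vehicles 20 ≥ 17; does not offer overnight accommodation → Fleet Authorization not required.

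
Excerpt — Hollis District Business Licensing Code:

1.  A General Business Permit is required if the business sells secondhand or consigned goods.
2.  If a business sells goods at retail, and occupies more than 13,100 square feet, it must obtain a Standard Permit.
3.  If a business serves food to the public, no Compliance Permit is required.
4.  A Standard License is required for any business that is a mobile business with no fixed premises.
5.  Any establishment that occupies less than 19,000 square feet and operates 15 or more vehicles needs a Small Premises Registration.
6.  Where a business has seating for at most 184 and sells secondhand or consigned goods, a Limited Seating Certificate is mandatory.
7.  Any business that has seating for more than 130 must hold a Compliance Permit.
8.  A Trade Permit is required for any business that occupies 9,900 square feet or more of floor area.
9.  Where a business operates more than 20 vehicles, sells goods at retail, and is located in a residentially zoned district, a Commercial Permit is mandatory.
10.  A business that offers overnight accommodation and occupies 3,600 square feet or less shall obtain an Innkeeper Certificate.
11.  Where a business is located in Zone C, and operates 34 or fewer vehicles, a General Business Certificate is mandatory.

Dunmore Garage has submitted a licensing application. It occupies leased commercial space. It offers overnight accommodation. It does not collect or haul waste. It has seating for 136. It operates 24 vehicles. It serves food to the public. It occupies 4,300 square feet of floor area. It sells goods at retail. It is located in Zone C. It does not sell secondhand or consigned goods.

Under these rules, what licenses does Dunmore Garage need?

1. does not sell secondhand or consigned goods → General Business Permit not required.
2. sells goods at retail; floor area 4,300 square feet ≤ 13,100 square feet → Standard Permit not required.
3. serves food to the public → exempt from Compliance Permit.
4. occupies leased commercial space (not: is a mobile business with no fixed premises) → Standard License not required.
5. floor area 4,300 square feet < 19,000 square feet; vehicles 24 ≥ 15 → Small Premises Registration required.
6. seating 136 ≤ 184; does not sell secondhand or consigned goods → Limited Seating Certificate not required.
7. seating 136 > 130 → Compliance Permit required.
8. floor area 4,300 square feet < 9,900 square feet → Trade Permit not required.
9. vehicles 24 > 20; sells goods at retail; is located in Zone C (not: is located in a residentially zoned district) → Commercial Permit not required.
10. offers overnight accommodation; floor area 4,300 square feet > 3,600 square feet → Innkeeper Certificate not required.
11. is located in Zone C; vehicles 24 ≤ 34 → General Business Certificate required.

General Business Certificate, Small Premises Registration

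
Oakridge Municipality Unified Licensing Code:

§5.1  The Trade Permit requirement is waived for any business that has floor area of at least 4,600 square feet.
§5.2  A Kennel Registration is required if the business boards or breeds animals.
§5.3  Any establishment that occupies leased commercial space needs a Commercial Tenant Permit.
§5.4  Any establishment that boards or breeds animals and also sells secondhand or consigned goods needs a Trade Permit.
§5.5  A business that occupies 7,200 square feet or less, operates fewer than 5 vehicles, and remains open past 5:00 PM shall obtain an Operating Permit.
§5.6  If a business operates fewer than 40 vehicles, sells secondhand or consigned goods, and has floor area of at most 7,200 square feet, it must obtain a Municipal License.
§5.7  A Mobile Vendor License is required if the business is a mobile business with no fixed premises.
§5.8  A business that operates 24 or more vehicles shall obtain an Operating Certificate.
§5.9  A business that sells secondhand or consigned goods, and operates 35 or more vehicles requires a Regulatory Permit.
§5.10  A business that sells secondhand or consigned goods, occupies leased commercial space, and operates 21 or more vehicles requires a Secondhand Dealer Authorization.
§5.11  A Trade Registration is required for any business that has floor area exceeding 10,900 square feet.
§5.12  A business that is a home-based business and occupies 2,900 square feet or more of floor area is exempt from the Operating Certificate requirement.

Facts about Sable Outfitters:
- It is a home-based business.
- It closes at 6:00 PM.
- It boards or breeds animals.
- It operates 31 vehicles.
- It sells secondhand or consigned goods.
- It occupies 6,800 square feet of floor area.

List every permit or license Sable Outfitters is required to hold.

§5.1 floor area 6,800 square feet ≥ 4,600 square feet → exempt from Trade Permit.
§5.2 boards or breeds animals → Kennel Registration required.
§5.3 is a home-based business (not: occupies leased commercial space) → Commercial Tenant Permit not required.
§5.4 boards or breeds animals; sells secondhand or consigned goods → Trade Permit required.
§5.5 floor area 6,800 square feet ≤ 7,200 square feet; vehicles 31 ≥ 5; closes 6:00 PM, after 5:00 PM → Operating Permit not required.
§5.6 vehicles 31 < 40; sells secondhand or consigned goods; floor area 6,800 square feet ≤ 7,200 square feet → Municipal License required.
§5.7 is a home-based business (not: is a mobile business with no fixed premises) → Mobile Vendor License not required.
§5.8 vehicles 31 ≥ 24 → Operating Certificate required.
§5.9 sells secondhand or consigned goods; vehicles 31 < 35 → Regulatory Permit not required.
§5.10 sells secondhand or consigned goods; is a home-based business (not: occupies leased commercial space); vehicles 31 ≥ 21 → Secondhand Dealer Authorization not required.
§5.11 floor area 6,800 square feet ≤ 10,900 square feet → Trade Registration not required.
§5.12 is a home-based business; floor area 6,800 square feet ≥ 2,900 square feet → exempt from Operating Certificate.

Kennel Registration, Municipal License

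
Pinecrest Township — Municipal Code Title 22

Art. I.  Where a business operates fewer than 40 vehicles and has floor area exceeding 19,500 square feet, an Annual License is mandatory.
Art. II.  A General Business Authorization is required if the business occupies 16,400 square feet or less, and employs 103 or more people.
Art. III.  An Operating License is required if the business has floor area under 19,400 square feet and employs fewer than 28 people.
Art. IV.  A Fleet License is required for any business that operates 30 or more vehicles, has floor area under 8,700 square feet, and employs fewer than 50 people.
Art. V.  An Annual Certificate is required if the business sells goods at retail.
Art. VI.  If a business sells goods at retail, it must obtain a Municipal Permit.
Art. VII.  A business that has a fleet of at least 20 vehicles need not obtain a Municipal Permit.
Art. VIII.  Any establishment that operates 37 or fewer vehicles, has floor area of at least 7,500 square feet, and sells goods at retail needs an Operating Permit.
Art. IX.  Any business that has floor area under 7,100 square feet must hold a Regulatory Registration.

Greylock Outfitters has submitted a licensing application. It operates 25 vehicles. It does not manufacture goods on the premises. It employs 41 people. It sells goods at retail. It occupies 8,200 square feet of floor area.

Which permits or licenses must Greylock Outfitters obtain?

Art. I. vehicles 25 < 40; floor area 8,200 square feet ≤ 19,500 square feet → Annual License not required.
Art. II. floor area 8,200 square feet ≤ 16,400 square feet; employees 41 < 103 → General Business Authorization not required.
Art. III. floor area 8,200 square feet < 19,400 square feet; employees 41 ≥ 28 → Operating License not required.
Art. IV. vehicles 25 < 30; floor area 8,200 square feet < 8,700 square feet; employees 41 < 50 → Fleet License not required.
Art. V. sells goods at retail → Annual Certificate required.
Art. VI. sells goods at retail → Municipal Permit required.
Art. VII. vehicles 25 ≥ 20 → exempt from Municipal Permit.
Art. VIII. vehicles 25 ≤ 37; floor area 8,200 square feet ≥ 7,500 square feet; sells goods at retail → Operating Permit required.
Art. IX. floor area 8,200 square feet ≥ 7,100 square feet → Regulatory Registration not required.

Annual Certificate, Operating Permit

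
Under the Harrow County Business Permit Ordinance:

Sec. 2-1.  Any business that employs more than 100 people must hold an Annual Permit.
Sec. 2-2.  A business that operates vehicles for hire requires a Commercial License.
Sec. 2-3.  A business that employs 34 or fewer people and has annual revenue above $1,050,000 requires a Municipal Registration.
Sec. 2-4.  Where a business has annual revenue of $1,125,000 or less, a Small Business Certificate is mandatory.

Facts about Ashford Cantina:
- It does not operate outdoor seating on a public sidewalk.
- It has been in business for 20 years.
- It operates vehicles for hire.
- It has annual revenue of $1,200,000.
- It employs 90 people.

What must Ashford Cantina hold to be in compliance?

Commercial License

Sec. 2-1. employees 90 ≤ 100 → Annual Permit not required.
Sec. 2-2. operates vehicles for hire → Commercial License required.
Sec. 2-3. employees 90 > 34; revenue $1,200,000 > $1,050,000 → Municipal Registration not required.
Sec. 2-4. revenue $1,200,000 > $1,125,000 → Small Business Certificate not required.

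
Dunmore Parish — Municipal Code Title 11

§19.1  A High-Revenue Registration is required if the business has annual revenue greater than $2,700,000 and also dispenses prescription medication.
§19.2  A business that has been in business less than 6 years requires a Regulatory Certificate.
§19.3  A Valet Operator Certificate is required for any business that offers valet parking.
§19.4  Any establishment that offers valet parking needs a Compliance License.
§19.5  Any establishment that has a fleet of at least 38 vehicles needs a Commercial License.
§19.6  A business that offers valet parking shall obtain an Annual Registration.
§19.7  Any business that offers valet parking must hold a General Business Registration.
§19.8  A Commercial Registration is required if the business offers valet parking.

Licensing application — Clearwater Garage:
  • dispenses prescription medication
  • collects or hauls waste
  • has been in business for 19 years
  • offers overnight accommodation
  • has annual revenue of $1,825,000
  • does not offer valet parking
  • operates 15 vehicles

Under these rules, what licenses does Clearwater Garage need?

None

§19.1 revenue $1,825,000 ≤ $2,700,000; dispenses prescription medication → High-Revenue Registration not required.
§19.2 years in business 19 ≥ 6 → Regulatory Certificate not required.
§19.3 does not offer valet parking → Valet Operator Certificate not required.
§19.4 does not offer valet parking → Compliance License not required.
§19.5 vehicles 15 < 38 → Commercial License not required.
§19.6 does not offer valet parking → Annual Registration not required.
§19.7 does not offer valet parking → General Business Registration not required.
§19.8 does not offer valet parking → Commercial Registration not required.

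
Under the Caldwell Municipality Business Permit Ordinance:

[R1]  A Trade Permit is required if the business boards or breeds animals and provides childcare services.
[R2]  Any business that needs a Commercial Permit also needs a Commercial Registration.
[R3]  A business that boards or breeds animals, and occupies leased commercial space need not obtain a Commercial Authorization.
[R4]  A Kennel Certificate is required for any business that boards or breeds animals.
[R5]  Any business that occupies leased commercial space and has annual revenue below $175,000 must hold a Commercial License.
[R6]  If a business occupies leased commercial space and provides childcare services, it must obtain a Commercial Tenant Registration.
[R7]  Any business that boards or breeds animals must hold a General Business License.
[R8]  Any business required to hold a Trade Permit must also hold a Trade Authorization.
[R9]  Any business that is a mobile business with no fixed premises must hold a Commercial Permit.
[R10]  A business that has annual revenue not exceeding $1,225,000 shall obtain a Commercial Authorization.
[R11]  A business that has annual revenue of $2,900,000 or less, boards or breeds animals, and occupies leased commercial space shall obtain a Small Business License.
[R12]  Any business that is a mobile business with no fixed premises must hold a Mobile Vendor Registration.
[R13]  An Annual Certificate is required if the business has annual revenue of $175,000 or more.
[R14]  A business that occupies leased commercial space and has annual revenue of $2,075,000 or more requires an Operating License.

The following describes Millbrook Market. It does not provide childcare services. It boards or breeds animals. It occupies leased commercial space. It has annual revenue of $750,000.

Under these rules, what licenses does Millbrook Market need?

[R1] boards or breeds animals; does not provide childcare services → Trade Permit not required.
[R2] Commercial Permit is not required → no effect.
[R3] boards or breeds animals; occupies leased commercial space → exempt from Commercial Authorization.
[R4] boards or breeds animals → Kennel Certificate required.
[R5] occupies leased commercial space; revenue $750,000 ≥ $175,000 → Commercial License not required.
[R6] occupies leased commercial space; does not provide childcare services → Commercial Tenant Registration not required.
[R7] boards or breeds animals → General Business License required.
[R8] Trade Permit is not required → no effect.
[R9] occupies leased commercial space (not: is a mobile business with no fixed premises) → Commercial Permit not required.
[R10] revenue $750,000 ≤ $1,225,000 → Commercial Authorization required.
[R11] revenue $750,000 ≤ $2,900,000; boards or breeds animals; occupies leased commercial space → Small Business License required.
[R12] occupies leased commercial space (not: is a mobile business with no fixed premises) → Mobile Vendor Registration not required.
[R13] revenue $750,000 ≥ $175,000 → Annual Certificate required.
[R14] occupies leased commercial space; revenue $750,000 < $2,075,000 → Operating License not required.

Annual Certificate, General Business License, Kennel Certificate, Small Business License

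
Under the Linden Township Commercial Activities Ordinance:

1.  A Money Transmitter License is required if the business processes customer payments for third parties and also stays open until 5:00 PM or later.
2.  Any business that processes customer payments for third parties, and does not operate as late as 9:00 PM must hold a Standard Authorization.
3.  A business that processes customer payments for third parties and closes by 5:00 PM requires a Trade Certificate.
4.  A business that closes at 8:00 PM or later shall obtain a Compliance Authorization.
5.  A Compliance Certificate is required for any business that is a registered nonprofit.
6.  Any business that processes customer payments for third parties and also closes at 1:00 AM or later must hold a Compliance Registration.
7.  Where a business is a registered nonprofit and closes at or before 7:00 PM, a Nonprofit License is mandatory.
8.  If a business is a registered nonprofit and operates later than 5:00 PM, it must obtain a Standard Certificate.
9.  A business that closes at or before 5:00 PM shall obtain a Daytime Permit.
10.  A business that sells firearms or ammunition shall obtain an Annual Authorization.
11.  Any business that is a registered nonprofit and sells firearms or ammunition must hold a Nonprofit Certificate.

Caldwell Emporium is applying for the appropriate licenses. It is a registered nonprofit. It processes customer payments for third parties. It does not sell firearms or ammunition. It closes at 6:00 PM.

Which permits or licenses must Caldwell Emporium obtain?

Compliance Certificate, Money Transmitter License, Nonprofit License, Standard Authorization, Standard Certificate

1. processes customer payments for third parties; closes 6:00 PM, after 5:00 PM → Money Transmitter License required.
2. processes customer payments for third parties; closes 6:00 PM, at/before 9:00 PM → Standard Authorization required.
3. processes customer payments for third parties; closes 6:00 PM, after 5:00 PM → Trade Certificate not required.
4. closes 6:00 PM, at/before 8:00 PM → Compliance Authorization not required.
5. is a registered nonprofit → Compliance Certificate required.
6. processes customer payments for third parties; closes 6:00 PM, at/before 1:00 AM → Compliance Registration not required.
7. is a registered nonprofit; closes 6:00 PM, at/before 7:00 PM → Nonprofit License required.
8. is a registered nonprofit; closes 6:00 PM, after 5:00 PM → Standard Certificate required.
9. closes 6:00 PM, after 5:00 PM → Daytime Permit not required.
10. does not sell firearms or ammunition → Annual Authorization not required.
11. is a registered nonprofit; does not sell firearms or ammunition → Nonprofit Certificate not required.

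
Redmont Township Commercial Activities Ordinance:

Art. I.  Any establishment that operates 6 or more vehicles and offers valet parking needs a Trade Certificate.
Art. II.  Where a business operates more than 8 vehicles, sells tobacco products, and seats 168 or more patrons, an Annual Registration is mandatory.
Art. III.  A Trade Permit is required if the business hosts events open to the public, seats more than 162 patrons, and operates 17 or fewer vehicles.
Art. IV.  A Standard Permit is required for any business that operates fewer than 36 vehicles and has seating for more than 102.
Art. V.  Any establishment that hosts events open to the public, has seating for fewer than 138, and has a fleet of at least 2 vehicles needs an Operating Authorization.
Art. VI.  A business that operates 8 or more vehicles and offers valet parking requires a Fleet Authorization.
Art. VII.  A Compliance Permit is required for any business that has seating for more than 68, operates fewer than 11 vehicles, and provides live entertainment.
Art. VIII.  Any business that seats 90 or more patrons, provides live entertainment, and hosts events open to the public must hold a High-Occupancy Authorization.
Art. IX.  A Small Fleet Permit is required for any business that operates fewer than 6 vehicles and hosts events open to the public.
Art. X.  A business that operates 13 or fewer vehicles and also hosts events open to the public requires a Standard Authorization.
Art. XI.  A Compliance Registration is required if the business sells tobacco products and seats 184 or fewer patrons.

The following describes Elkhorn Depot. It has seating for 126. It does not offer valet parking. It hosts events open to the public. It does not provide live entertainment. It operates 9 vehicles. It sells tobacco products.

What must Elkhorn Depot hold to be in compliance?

Compliance Registration, Operating Authorization, Standard Authorization, Standard Permit

Art. I. vehicles 9 ≥ 6; does not offer valet parking → Trade Certificate not required.
Art. II. vehicles 9 > 8; sells tobacco products; seating 126 < 168 → Annual Registration not required.
Art. III. hosts events open to the public; seating 126 ≤ 162; vehicles 9 ≤ 17 → Trade Permit not required.
Art. IV. vehicles 9 < 36; seating 126 > 102 → Standard Permit required.
Art. V. hosts events open to the public; seating 126 < 138; vehicles 9 ≥ 2 → Operating Authorization required.
Art. VI. vehicles 9 ≥ 8; does not offer valet parking → Fleet Authorization not required.
Art. VII. seating 126 > 68; vehicles 9 < 11; does not provide live entertainment → Compliance Permit not required.
Art. VIII. seating 126 ≥ 90; does not provide live entertainment; hosts events open to the public → High-Occupancy Authorization not required.
Art. IX. vehicles 9 ≥ 6; hosts events open to the public → Small Fleet Permit not required.
Art. X. vehicles 9 ≤ 13; hosts events open to the public → Standard Authorization required.
Art. XI. sells tobacco products; seating 126 ≤ 184 → Compliance Registration required.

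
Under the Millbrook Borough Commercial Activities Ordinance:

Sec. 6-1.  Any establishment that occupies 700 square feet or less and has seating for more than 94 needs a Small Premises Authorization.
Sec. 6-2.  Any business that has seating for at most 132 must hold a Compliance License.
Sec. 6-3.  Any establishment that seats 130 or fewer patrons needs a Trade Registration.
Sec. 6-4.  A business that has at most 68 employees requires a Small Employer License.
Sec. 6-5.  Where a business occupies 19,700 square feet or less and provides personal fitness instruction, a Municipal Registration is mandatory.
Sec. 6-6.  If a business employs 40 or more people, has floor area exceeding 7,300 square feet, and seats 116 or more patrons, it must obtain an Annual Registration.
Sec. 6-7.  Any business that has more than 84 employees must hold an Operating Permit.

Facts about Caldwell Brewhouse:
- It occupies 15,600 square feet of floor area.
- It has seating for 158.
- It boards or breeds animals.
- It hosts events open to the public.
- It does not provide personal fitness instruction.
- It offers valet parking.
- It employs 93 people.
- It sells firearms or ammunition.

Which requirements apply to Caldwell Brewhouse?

Annual Registration, Operating Permit

Sec. 6-1. floor area 15,600 square feet > 700 square feet; seating 158 > 94 → Small Premises Authorization not required.
Sec. 6-2. seating 158 > 132 → Compliance License not required.
Sec. 6-3. seating 158 > 130 → Trade Registration not required.
Sec. 6-4. employees 93 > 68 → Small Employer License not required.
Sec. 6-5. floor area 15,600 square feet ≤ 19,700 square feet; does not provide personal fitness instruction → Municipal Registration not required.
Sec. 6-6. employees 93 ≥ 40; floor area 15,600 square feet > 7,300 square feet; seating 158 ≥ 116 → Annual Registration required.
Sec. 6-7. employees 93 > 84 → Operating Permit required.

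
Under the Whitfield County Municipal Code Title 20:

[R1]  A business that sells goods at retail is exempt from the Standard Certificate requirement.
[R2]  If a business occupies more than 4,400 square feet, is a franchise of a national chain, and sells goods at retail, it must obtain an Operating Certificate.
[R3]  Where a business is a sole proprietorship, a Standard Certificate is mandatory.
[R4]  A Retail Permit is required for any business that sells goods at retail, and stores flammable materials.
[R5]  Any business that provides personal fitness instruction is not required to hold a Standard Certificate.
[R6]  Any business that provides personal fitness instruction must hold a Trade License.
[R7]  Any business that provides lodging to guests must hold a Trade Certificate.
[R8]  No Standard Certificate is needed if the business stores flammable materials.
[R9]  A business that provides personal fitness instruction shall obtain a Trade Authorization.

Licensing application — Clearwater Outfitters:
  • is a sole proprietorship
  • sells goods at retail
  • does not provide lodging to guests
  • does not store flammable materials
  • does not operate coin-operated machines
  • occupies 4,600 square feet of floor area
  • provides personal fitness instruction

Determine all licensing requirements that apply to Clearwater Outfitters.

Trade Authorization, Trade License

[R1] sells goods at retail → exempt from Standard Certificate.
[R2] floor area 4,600 square feet > 4,400 square feet; is a sole proprietorship (not: is a franchise of a national chain); sells goods at retail → Operating Certificate not required.
[R3] is a sole proprietorship → Standard Certificate required.
[R4] sells goods at retail; does not store flammable materials → Retail Permit not required.
[R5] provides personal fitness instruction → exempt from Standard Certificate.
[R6] provides personal fitness instruction → Trade License required.
[R7] does not provide lodging to guests → Trade Certificate not required.
[R8] does not store flammable materials → Standard Certificate exemption does not apply.
[R9] provides personal fitness instruction → Trade Authorization required.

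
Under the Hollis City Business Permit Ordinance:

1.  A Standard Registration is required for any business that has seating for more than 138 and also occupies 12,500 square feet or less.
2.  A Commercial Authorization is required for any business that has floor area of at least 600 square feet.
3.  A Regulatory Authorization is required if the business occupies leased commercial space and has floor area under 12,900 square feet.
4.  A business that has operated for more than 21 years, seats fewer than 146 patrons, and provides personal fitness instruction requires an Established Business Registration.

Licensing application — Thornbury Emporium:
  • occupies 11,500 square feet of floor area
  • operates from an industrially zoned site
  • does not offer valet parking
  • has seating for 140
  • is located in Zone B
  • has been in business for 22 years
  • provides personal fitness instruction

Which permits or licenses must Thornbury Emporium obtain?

1. seating 140 > 138; floor area 11,500 square feet ≤ 12,500 square feet → Standard Registration required.
2. floor area 11,500 square feet ≥ 600 square feet → Commercial Authorization required.
3. operates from an industrially zoned site (not: occupies leased commercial space); floor area 11,500 square feet < 12,900 square feet → Regulatory Authorization not required.
4. years in business 22 > 21; seating 140 < 146; provides personal fitness instruction → Established Business Registration required.

Commercial Authorization, Established Business Registration, Standard Registration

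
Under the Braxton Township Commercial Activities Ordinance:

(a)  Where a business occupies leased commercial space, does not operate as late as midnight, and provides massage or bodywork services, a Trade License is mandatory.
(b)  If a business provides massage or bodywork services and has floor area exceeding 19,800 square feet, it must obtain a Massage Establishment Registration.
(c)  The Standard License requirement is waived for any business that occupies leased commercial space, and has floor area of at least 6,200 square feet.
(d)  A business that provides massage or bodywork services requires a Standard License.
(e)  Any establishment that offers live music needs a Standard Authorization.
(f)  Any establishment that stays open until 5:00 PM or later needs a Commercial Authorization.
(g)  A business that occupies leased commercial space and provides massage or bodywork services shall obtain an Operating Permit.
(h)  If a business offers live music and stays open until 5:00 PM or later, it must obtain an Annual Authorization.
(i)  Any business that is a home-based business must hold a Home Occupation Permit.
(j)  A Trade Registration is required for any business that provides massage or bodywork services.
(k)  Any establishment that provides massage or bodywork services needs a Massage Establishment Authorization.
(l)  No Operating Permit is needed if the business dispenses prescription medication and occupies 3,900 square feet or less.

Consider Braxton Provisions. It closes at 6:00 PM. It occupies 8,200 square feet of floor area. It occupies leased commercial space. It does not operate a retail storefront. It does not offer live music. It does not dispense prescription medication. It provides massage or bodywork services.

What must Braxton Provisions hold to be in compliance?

Commercial Authorization, Massage Establishment Authorization, Operating Permit, Trade License, Trade Registration

(a) occupies leased commercial space; closes 6:00 PM, at/before midnight; provides massage or bodywork services → Trade License required.
(b) provides massage or bodywork services; floor area 8,200 square feet ≤ 19,800 square feet → Massage Establishment Registration not required.
(c) occupies leased commercial space; floor area 8,200 square feet ≥ 6,200 square feet → exempt from Standard License.
(d) provides massage or bodywork services → Standard License required.
(e) does not offer live music → Standard Authorization not required.
(f) closes 6:00 PM, after 5:00 PM → Commercial Authorization required.
(g) occupies leased commercial space; provides massage or bodywork services → Operating Permit required.
(h) does not offer live music; closes 6:00 PM, after 5:00 PM → Annual Authorization not required.
(i) occupies leased commercial space (not: is a home-based business) → Home Occupation Permit not required.
(j) provides massage or bodywork services → Trade Registration required.
(k) provides massage or bodywork services → Massage Establishment Authorization required.
(l) does not dispense prescription medication; floor area 8,200 square feet > 3,900 square feet → Operating Permit exemption does not apply.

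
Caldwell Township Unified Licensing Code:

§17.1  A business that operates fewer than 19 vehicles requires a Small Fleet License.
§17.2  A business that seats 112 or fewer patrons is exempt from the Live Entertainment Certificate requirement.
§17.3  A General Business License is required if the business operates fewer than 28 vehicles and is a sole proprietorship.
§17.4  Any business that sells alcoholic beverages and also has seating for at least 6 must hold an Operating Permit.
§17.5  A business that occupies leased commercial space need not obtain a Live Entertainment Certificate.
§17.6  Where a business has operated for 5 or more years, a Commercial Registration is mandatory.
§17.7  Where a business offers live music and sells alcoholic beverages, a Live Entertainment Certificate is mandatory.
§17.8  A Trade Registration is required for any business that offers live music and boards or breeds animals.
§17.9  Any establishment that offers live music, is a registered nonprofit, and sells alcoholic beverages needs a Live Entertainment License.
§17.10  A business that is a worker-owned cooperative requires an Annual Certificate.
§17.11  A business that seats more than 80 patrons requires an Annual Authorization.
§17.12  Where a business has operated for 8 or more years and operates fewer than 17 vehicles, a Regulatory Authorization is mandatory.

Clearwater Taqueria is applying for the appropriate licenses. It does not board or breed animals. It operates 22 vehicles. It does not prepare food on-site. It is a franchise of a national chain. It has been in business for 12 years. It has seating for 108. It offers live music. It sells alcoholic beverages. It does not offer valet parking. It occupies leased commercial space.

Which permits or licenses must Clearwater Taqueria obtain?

Annual Authorization, Commercial Registration, Operating Permit

§17.1 vehicles 22 ≥ 19 → Small Fleet License not required.
§17.2 seating 108 ≤ 112 → exempt from Live Entertainment Certificate.
§17.3 vehicles 22 < 28; is a franchise of a national chain (not: is a sole proprietorship) → General Business License not required.
§17.4 sells alcoholic beverages; seating 108 ≥ 6 → Operating Permit required.
§17.5 occupies leased commercial space → exempt from Live Entertainment Certificate.
§17.6 years in business 12 ≥ 5 → Commercial Registration required.
§17.7 offers live music; sells alcoholic beverages → Live Entertainment Certificate required.
§17.8 offers live music; does not board or breed animals → Trade Registration not required.
§17.9 offers live music; is a franchise of a national chain (not: is a registered nonprofit); sells alcoholic beverages → Live Entertainment License not required.
§17.10 is a franchise of a national chain (not: is a worker-owned cooperative) → Annual Certificate not required.
§17.11 seating 108 > 80 → Annual Authorization required.
§17.12 years in business 12 ≥ 8; vehicles 22 ≥ 17 → Regulatory Authorization not required.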